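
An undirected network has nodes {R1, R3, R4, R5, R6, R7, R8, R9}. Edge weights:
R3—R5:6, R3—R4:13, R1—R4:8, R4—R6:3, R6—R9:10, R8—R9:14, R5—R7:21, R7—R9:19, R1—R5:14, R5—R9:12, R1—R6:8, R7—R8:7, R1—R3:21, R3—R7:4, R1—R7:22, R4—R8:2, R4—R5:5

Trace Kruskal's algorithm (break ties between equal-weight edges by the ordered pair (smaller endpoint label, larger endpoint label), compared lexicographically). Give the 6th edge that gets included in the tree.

Kruskal's algorithm — process edges by increasing weight (ties by edge label):
R4—R8 (2): add — endpoints in different components.
R4—R6 (3): add — endpoints in different components.
R3—R7 (4): add — endpoints in different components.
R4—R5 (5): add — endpoints in different components.
R3—R5 (6): add — endpoints in different components.
R7—R8 (7): skip — R7 and R8 already connected.
R1—R4 (8): add — endpoints in different components.
R1—R6 (8): skip — R6 and R1 already connected.
R6—R9 (10): add — endpoints in different components.
The 6th edge added is R1—R4.

R1-R4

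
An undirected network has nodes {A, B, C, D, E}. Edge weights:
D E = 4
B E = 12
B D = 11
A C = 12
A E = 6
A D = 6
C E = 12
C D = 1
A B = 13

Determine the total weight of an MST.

22

Kruskal's algorithm — process edges by increasing weight (ties by edge label):
C D (1): add. Components now {A} {B} {C,D} {E}
D E (4): add. Components now {A} {B} {C,D,E}
A D (6): add. Components now {A,C,D,E} {B}
A E (6): skip — A and E already connected.
B D (11): add. Components now {A,B,C,D,E}
MST edges: C D, D E, A D, B D; total weight 1+4+6+11 = 22.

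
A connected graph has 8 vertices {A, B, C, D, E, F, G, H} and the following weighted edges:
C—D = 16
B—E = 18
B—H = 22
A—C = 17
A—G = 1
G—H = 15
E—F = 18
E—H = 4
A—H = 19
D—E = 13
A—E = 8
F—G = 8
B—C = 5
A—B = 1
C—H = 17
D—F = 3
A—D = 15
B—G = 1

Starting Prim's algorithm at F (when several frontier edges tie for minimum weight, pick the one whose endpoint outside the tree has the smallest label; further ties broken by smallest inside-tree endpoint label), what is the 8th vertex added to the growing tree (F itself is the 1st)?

H

Prim's algorithm from F:
Step 1: cheapest edge leaving the tree is D—F (3); add D.
Step 2: cheapest edge leaving the tree is F—G (8); add G.
Step 3: cheapest edge leaving the tree is A—G (1); add A.
Step 4: cheapest edge leaving the tree is A—B (1); add B.
Step 5: cheapest edge leaving the tree is B—C (5); add C.
Step 6: cheapest edge leaving the tree is A—E (8); add E.
Step 7: cheapest edge leaving the tree is E—H (4); add H.
Vertex order: F, D, G, A, B, C, E, H. The 8th vertex is H.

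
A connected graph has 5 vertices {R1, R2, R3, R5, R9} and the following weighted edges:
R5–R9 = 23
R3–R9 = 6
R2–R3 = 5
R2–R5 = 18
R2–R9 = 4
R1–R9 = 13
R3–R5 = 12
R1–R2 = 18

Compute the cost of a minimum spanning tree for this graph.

Sort edges by weight, then run Kruskal:
R2–R9 (4): add — endpoints in different components.
R2–R3 (5): add — endpoints in different components.
R3–R9 (6): skip — R9 and R3 already connected.
R3–R5 (12): add — endpoints in different components.
R1–R9 (13): add — endpoints in different components.
MST edges: R2–R9, R2–R3, R3–R5, R1–R9; total weight 4+5+12+13 = 34.

34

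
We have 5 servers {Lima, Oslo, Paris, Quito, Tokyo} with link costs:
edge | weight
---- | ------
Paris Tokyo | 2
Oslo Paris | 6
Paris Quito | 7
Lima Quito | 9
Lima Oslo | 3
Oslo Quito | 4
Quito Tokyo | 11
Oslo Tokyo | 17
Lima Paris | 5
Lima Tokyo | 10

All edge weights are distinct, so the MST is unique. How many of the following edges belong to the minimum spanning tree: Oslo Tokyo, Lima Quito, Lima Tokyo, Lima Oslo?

Sort edges by weight, then run Kruskal:
Paris Tokyo (2): add. Components now {Lima} {Paris,Tokyo} {Quito} {Oslo}
Lima Oslo (3): add. Components now {Lima,Oslo} {Paris,Tokyo} {Quito}
Oslo Quito (4): add. Components now {Lima,Oslo,Quito} {Paris,Tokyo}
Lima Paris (5): add. Components now {Lima,Oslo,Paris,Quito,Tokyo}
MST edge set: {Paris Tokyo, Lima Oslo, Oslo Quito, Lima Paris}.
Of the listed edges, {Lima Oslo} are in the MST → 1.

1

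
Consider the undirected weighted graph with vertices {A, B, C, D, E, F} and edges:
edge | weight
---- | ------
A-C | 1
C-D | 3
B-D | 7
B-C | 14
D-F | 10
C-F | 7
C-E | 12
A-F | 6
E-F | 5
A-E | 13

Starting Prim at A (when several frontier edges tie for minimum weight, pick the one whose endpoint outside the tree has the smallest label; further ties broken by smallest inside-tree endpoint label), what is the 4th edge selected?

E-F

Prim, starting at A.
Step 1: frontier [A-C 1, A-F 6, A-E 13] → take A-C (1); add C.
Step 2: frontier [A-F 6, A-E 13, C-D 3, C-F 7, C-E 12, B-C 14] → take C-D (3); add D.
Step 3: frontier [A-F 6, A-E 13, C-F 7, C-E 12, B-C 14, B-D 7, D-F 10] → take A-F (6); add F.
Step 4: frontier [A-E 13, C-E 12, B-C 14, B-D 7, E-F 5] → take E-F (5); add E.
Step 5: frontier [B-C 14, B-D 7] → take B-D (7); add B.
The 4th edge added is E-F.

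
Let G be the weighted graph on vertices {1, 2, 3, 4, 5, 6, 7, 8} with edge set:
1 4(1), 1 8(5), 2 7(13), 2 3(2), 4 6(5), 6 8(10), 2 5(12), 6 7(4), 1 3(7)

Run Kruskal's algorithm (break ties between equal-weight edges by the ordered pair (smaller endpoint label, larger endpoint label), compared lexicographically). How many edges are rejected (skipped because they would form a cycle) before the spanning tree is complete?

1

Kruskal's algorithm — process edges by increasing weight (ties by edge label):
1 4 (1): add — endpoints in different components.
2 3 (2): add — endpoints in different components.
6 7 (4): add — endpoints in different components.
1 8 (5): add — endpoints in different components.
4 6 (5): add — endpoints in different components.
1 3 (7): add — endpoints in different components.
6 8 (10): skip — 6 and 8 already connected.
2 5 (12): add — endpoints in different components.
Edges rejected before the tree was complete: 1.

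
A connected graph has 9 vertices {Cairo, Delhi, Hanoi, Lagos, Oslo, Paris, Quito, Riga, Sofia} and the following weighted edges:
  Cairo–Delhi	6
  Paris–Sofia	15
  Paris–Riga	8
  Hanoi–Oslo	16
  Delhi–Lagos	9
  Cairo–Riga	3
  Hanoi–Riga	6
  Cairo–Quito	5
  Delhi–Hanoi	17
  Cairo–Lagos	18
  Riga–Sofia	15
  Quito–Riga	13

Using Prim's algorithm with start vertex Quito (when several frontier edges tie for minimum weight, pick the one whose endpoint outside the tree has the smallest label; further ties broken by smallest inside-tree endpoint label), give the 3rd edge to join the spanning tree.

Cairo-Delhi

Prim's algorithm from Quito:
Step 1: frontier [Cairo–Quito 5, Quito–Riga 13] → take Cairo–Quito (5); add Cairo.
Step 2: frontier [Cairo–Riga 3, Cairo–Delhi 6, Cairo–Lagos 18, Quito–Riga 13] → take Cairo–Riga (3); add Riga.
Step 3: frontier [Cairo–Delhi 6, Cairo–Lagos 18, Hanoi–Riga 6, Paris–Riga 8, Riga–Sofia 15] → take Cairo–Delhi (6); add Delhi.
Step 4: frontier [Cairo–Lagos 18, Delhi–Lagos 9, Delhi–Hanoi 17, Hanoi–Riga 6, Paris–Riga 8, Riga–Sofia 15] → take Hanoi–Riga (6); add Hanoi.
Step 5: frontier [Cairo–Lagos 18, Delhi–Lagos 9, Hanoi–Oslo 16, Paris–Riga 8, Riga–Sofia 15] → take Paris–Riga (8); add Paris.
Step 6: frontier [Cairo–Lagos 18, Delhi–Lagos 9, Hanoi–Oslo 16, Paris–Sofia 15, Riga–Sofia 15] → take Delhi–Lagos (9); add Lagos.
Step 7: frontier [Hanoi–Oslo 16, Paris–Sofia 15, Riga–Sofia 15] → take Paris–Sofia (15); add Sofia.
Step 8: frontier [Hanoi–Oslo 16] → take Hanoi–Oslo (16); add Oslo.
The 3rd edge added is Cairo–Delhi.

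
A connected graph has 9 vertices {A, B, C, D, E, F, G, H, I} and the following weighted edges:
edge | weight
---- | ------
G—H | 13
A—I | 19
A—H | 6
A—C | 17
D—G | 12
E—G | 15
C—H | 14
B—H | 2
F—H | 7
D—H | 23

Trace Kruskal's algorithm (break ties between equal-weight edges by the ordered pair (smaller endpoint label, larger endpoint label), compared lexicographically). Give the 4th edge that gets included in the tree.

D-G

Kruskal: consider edges lightest-first.
B—H (2): add — endpoints in different components.
A—H (6): add — endpoints in different components.
F—H (7): add — endpoints in different components.
D—G (12): add — endpoints in different components.
G—H (13): add — endpoints in different components.
C—H (14): add — endpoints in different components.
E—G (15): add — endpoints in different components.
A—C (17): skip — A and C already connected.
A—I (19): add — endpoints in different components.
The 4th edge added is D—G.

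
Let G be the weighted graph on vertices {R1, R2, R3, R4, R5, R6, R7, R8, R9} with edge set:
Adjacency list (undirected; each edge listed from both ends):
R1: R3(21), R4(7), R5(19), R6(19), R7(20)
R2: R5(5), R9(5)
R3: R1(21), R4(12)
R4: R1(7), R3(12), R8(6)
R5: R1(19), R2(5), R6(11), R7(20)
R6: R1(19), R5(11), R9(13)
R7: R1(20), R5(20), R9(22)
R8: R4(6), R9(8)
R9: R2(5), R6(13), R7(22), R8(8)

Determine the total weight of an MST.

Prim, starting at R6.
Step 1: frontier [R5 R6 11, R6 R9 13, R1 R6 19] → take R5 R6 (11); add R5.
Step 2: frontier [R2 R5 5, R1 R5 19, R5 R7 20, R6 R9 13, R1 R6 19] → take R2 R5 (5); add R2.
Step 3: frontier [R2 R9 5, R1 R5 19, R5 R7 20, R6 R9 13, R1 R6 19] → take R2 R9 (5); add R9.
Step 4: frontier [R1 R5 19, R5 R7 20, R1 R6 19, R8 R9 8, R7 R9 22] → take R8 R9 (8); add R8.
Step 5: frontier [R1 R5 19, R5 R7 20, R1 R6 19, R4 R8 6, R7 R9 22] → take R4 R8 (6); add R4.
Step 6: frontier [R1 R4 7, R3 R4 12, R1 R5 19, R5 R7 20, R1 R6 19, R7 R9 22] → take R1 R4 (7); add R1.
Step 7: frontier [R1 R7 20, R1 R3 21, R3 R4 12, R5 R7 20, R7 R9 22] → take R3 R4 (12); add R3.
Step 8: frontier [R1 R7 20, R5 R7 20, R7 R9 22] → take R1 R7 (20); add R7.
MST edges: R5 R6, R2 R5, R2 R9, R8 R9, R4 R8, R1 R4, R3 R4, R1 R7; total weight 11+5+5+8+6+7+12+20 = 74.

74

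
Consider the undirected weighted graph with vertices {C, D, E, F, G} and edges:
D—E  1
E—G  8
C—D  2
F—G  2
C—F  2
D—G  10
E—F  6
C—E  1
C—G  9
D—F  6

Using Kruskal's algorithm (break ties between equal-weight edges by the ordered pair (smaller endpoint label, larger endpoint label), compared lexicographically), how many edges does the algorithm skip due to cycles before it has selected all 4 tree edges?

1

Sort edges by weight, then run Kruskal:
C—E (1): add. Components now {C,E} {D} {F} {G}
D—E (1): add. Components now {C,D,E} {F} {G}
C—D (2): skip — C and D already connected.
C—F (2): add. Components now {C,D,E,F} {G}
F—G (2): add. Components now {C,D,E,F,G}
Edges rejected before the tree was complete: 1.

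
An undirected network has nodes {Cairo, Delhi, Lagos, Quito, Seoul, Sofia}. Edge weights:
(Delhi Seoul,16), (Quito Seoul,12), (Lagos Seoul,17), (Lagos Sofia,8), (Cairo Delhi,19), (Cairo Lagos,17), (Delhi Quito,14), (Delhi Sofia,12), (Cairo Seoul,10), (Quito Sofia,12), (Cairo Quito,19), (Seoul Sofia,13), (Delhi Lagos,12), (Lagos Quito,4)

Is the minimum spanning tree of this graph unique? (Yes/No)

Kruskal: consider edges lightest-first.
Lagos Quito (4): add — endpoints in different components.
Lagos Sofia (8): add — endpoints in different components.
Cairo Seoul (10): add — endpoints in different components.
Delhi Lagos (12): add — endpoints in different components.
Delhi Sofia (12): skip — Delhi and Sofia already connected.
Quito Seoul (12): add — endpoints in different components.
Non-tree edge Delhi Sofia has weight 12, equal to the heaviest edge on its tree cycle — swapping gives another MST of the same weight. Not unique.

No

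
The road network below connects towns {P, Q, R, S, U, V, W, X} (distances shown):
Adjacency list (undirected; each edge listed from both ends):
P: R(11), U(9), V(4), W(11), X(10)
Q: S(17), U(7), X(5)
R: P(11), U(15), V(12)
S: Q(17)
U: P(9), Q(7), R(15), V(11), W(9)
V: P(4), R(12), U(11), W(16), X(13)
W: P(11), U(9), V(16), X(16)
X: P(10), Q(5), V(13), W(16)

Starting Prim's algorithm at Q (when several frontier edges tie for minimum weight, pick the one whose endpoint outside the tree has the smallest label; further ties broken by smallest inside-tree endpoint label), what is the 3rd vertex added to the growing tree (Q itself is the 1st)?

U

Prim's algorithm from Q:
Step 1: cheapest edge leaving the tree is Q X (5); add X.
Step 2: cheapest edge leaving the tree is Q U (7); add U.
Step 3: cheapest edge leaving the tree is P U (9); add P.
Step 4: cheapest edge leaving the tree is P V (4); add V.
Step 5: cheapest edge leaving the tree is U W (9); add W.
Step 6: cheapest edge leaving the tree is P R (11); add R.
Step 7: cheapest edge leaving the tree is Q S (17); add S.
Vertex order: Q, X, U, P, V, W, R, S. The 3rd vertex is U.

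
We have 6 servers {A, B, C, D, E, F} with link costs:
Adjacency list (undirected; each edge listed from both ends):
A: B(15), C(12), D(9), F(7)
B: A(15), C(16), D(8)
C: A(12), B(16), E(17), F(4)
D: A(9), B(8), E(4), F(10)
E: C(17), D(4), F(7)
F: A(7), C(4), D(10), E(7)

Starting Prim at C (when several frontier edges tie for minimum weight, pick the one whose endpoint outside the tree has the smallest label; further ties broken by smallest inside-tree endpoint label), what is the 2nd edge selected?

A-F

Prim, starting at C.
Step 1: cheapest edge leaving the tree is C-F (4); add F.
Step 2: cheapest edge leaving the tree is A-F (7); add A.
Step 3: cheapest edge leaving the tree is E-F (7); add E.
Step 4: cheapest edge leaving the tree is D-E (4); add D.
Step 5: cheapest edge leaving the tree is B-D (8); add B.
The 2nd edge added is A-F.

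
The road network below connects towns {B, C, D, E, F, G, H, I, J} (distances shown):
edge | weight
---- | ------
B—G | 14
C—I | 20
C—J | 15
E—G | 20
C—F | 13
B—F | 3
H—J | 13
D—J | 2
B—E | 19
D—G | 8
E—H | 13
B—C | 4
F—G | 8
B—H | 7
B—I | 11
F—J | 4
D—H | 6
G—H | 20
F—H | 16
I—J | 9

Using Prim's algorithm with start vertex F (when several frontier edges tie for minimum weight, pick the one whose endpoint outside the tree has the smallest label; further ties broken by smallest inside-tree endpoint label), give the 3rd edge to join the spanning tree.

Prim's algorithm from F:
Step 1: cheapest edge leaving the tree is B—F (3); add B.
Step 2: cheapest edge leaving the tree is B—C (4); add C.
Step 3: cheapest edge leaving the tree is F—J (4); add J.
Step 4: cheapest edge leaving the tree is D—J (2); add D.
Step 5: cheapest edge leaving the tree is D—H (6); add H.
Step 6: cheapest edge leaving the tree is D—G (8); add G.
Step 7: cheapest edge leaving the tree is I—J (9); add I.
Step 8: cheapest edge leaving the tree is E—H (13); add E.
The 3rd edge added is F—J.

F-J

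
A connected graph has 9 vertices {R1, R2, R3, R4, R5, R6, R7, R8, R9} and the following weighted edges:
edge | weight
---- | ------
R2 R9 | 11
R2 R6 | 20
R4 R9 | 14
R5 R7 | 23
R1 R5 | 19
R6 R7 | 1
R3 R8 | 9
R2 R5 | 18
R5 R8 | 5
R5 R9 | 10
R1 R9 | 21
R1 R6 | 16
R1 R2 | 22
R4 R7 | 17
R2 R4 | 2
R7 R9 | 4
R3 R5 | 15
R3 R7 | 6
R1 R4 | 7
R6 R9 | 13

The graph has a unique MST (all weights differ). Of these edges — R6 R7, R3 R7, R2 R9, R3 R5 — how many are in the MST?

3

Kruskal: consider edges lightest-first.
R6 R7 (1): add — endpoints in different components.
R2 R4 (2): add — endpoints in different components.
R7 R9 (4): add — endpoints in different components.
R5 R8 (5): add — endpoints in different components.
R3 R7 (6): add — endpoints in different components.
R1 R4 (7): add — endpoints in different components.
R3 R8 (9): add — endpoints in different components.
R5 R9 (10): skip — R9 and R5 already connected.
R2 R9 (11): add — endpoints in different components.
MST edge set: {R6 R7, R2 R4, R7 R9, R5 R8, R3 R7, R1 R4, R3 R8, R2 R9}.
Of the listed edges, {R6 R7, R3 R7, R2 R9} are in the MST → 3.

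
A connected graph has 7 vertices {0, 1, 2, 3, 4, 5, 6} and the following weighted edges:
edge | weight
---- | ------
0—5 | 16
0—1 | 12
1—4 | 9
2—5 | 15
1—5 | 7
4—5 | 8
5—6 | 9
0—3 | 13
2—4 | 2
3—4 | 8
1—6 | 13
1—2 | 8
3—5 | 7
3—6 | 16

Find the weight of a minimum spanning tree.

45

Sort edges by weight, then run Kruskal:
2—4 (2): add. Components now {0} {1} {2,4} {3} {5} {6}
1—5 (7): add. Components now {0} {1,5} {2,4} {3} {6}
3—5 (7): add. Components now {0} {1,3,5} {2,4} {6}
1—2 (8): add. Components now {0} {1,2,3,4,5} {6}
3—4 (8): skip — 3 and 4 already connected.
4—5 (8): skip — 4 and 5 already connected.
1—4 (9): skip — 1 and 4 already connected.
5—6 (9): add. Components now {0} {1,2,3,4,5,6}
0—1 (12): add. Components now {0,1,2,3,4,5,6}
MST edges: 2—4, 1—5, 3—5, 1—2, 5—6, 0—1; total weight 2+7+7+8+9+12 = 45.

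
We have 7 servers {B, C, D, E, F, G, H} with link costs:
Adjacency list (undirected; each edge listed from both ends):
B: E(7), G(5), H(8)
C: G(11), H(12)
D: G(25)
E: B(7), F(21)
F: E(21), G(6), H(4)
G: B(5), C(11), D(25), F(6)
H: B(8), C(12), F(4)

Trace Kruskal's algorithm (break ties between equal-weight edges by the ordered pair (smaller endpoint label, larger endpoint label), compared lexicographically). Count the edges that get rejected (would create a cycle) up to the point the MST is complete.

3

Kruskal's algorithm — process edges by increasing weight (ties by edge label):
F–H (4): add. Components now {B} {C} {D} {E} {F,H} {G}
B–G (5): add. Components now {B,G} {C} {D} {E} {F,H}
F–G (6): add. Components now {B,F,G,H} {C} {D} {E}
B–E (7): add. Components now {B,E,F,G,H} {C} {D}
B–H (8): skip — B and H already connected.
C–G (11): add. Components now {B,C,E,F,G,H} {D}
C–H (12): skip — C and H already connected.
E–F (21): skip — E and F already connected.
D–G (25): add. Components now {B,C,D,E,F,G,H}
Edges rejected before the tree was complete: 3.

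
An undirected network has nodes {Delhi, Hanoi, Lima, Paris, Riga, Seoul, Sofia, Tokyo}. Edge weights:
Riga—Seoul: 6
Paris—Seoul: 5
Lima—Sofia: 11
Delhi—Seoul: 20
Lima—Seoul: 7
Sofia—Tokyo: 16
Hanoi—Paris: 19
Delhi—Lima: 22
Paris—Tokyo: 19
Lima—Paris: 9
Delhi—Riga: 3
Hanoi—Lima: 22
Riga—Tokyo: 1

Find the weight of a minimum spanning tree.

Kruskal: consider edges lightest-first.
Riga—Tokyo (1): add — endpoints in different components.
Delhi—Riga (3): add — endpoints in different components.
Paris—Seoul (5): add — endpoints in different components.
Riga—Seoul (6): add — endpoints in different components.
Lima—Seoul (7): add — endpoints in different components.
Lima—Paris (9): skip — Paris and Lima already connected.
Lima—Sofia (11): add — endpoints in different components.
Sofia—Tokyo (16): skip — Tokyo and Sofia already connected.
Hanoi—Paris (19): add — endpoints in different components.
MST edges: Riga—Tokyo, Delhi—Riga, Paris—Seoul, Riga—Seoul, Lima—Seoul, Lima—Sofia, Hanoi—Paris; total weight 1+3+5+6+7+11+19 = 52.

52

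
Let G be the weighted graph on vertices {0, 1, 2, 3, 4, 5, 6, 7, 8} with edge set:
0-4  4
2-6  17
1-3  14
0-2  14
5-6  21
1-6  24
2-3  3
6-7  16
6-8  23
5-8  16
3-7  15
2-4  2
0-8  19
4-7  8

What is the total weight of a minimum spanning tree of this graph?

82

Kruskal: consider edges lightest-first.
2-4 (2): add — endpoints in different components.
2-3 (3): add — endpoints in different components.
0-4 (4): add — endpoints in different components.
4-7 (8): add — endpoints in different components.
0-2 (14): skip — 0 and 2 already connected.
1-3 (14): add — endpoints in different components.
3-7 (15): skip — 3 and 7 already connected.
5-8 (16): add — endpoints in different components.
6-7 (16): add — endpoints in different components.
2-6 (17): skip — 2 and 6 already connected.
0-8 (19): add — endpoints in different components.
MST edges: 2-4, 2-3, 0-4, 4-7, 1-3, 5-8, 6-7, 0-8; total weight 2+3+4+8+14+16+16+19 = 82.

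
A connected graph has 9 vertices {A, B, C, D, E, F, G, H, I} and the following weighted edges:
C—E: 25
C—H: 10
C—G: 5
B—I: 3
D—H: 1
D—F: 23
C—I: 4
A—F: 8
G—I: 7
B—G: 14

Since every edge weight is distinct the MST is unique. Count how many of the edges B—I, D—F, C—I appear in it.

Kruskal's algorithm — process edges by increasing weight (ties by edge label):
D—H (1): add — endpoints in different components.
B—I (3): add — endpoints in different components.
C—I (4): add — endpoints in different components.
C—G (5): add — endpoints in different components.
G—I (7): skip — G and I already connected.
A—F (8): add — endpoints in different components.
C—H (10): add — endpoints in different components.
B—G (14): skip — B and G already connected.
D—F (23): add — endpoints in different components.
C—E (25): add — endpoints in different components.
MST edge set: {D—H, B—I, C—I, C—G, A—F, C—H, D—F, C—E}.
Of the listed edges, {B—I, D—F, C—I} are in the MST → 3.

3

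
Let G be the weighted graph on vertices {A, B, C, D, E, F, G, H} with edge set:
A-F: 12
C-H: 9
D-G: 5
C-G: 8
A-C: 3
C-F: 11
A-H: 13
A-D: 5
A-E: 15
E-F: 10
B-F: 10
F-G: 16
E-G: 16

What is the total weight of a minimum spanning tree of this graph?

Kruskal: consider edges lightest-first.
A-C (3): add — endpoints in different components.
A-D (5): add — endpoints in different components.
D-G (5): add — endpoints in different components.
C-G (8): skip — C and G already connected.
C-H (9): add — endpoints in different components.
B-F (10): add — endpoints in different components.
E-F (10): add — endpoints in different components.
C-F (11): add — endpoints in different components.
MST edges: A-C, A-D, D-G, C-H, B-F, E-F, C-F; total weight 3+5+5+9+10+10+11 = 53.

53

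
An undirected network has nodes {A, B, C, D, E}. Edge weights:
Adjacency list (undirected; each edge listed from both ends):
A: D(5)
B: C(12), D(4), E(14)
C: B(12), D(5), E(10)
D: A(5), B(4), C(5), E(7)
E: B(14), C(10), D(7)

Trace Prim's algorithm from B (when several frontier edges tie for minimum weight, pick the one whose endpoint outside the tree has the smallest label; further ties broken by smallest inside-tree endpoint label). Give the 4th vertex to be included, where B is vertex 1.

Grow the tree from B using Prim:
Step 1: frontier [B-D 4, B-C 12, B-E 14] → take B-D (4); add D.
Step 2: frontier [B-C 12, B-E 14, A-D 5, C-D 5, D-E 7] → take A-D (5); add A.
Step 3: frontier [B-C 12, B-E 14, C-D 5, D-E 7] → take C-D (5); add C.
Step 4: frontier [B-E 14, C-E 10, D-E 7] → take D-E (7); add E.
Vertex order: B, D, A, C, E. The 4th vertex is C.

C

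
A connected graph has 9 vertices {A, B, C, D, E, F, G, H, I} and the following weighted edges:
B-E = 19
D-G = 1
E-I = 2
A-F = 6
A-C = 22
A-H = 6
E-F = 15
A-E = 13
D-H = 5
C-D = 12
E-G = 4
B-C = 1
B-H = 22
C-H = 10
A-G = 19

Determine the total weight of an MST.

35

Prim's algorithm from G:
Step 1: cheapest edge leaving the tree is D-G (1); add D.
Step 2: cheapest edge leaving the tree is E-G (4); add E.
Step 3: cheapest edge leaving the tree is E-I (2); add I.
Step 4: cheapest edge leaving the tree is D-H (5); add H.
Step 5: cheapest edge leaving the tree is A-H (6); add A.
Step 6: cheapest edge leaving the tree is A-F (6); add F.
Step 7: cheapest edge leaving the tree is C-H (10); add C.
Step 8: cheapest edge leaving the tree is B-C (1); add B.
MST edges: D-G, E-G, E-I, D-H, A-H, A-F, C-H, B-C; total weight 1+4+2+5+6+6+10+1 = 35.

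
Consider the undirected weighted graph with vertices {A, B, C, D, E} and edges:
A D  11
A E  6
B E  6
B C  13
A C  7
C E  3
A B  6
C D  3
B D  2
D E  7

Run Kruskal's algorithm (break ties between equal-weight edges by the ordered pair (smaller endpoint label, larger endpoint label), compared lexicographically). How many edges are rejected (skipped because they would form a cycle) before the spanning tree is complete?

Kruskal's algorithm — process edges by increasing weight (ties by edge label):
B D (2): add — endpoints in different components.
C D (3): add — endpoints in different components.
C E (3): add — endpoints in different components.
A B (6): add — endpoints in different components.
Edges rejected before the tree was complete: 0.

0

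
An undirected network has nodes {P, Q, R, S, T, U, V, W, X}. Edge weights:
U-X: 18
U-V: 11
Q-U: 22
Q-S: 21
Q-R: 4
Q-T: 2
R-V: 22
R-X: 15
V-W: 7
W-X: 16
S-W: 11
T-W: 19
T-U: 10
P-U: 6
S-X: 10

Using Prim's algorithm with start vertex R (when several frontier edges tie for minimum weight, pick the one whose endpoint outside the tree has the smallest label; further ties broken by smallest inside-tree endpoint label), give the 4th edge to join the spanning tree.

P-U

Prim's algorithm from R:
Step 1: cheapest edge leaving the tree is Q-R (4); add Q.
Step 2: cheapest edge leaving the tree is Q-T (2); add T.
Step 3: cheapest edge leaving the tree is T-U (10); add U.
Step 4: cheapest edge leaving the tree is P-U (6); add P.
Step 5: cheapest edge leaving the tree is U-V (11); add V.
Step 6: cheapest edge leaving the tree is V-W (7); add W.
Step 7: cheapest edge leaving the tree is S-W (11); add S.
Step 8: cheapest edge leaving the tree is S-X (10); add X.
The 4th edge added is P-U.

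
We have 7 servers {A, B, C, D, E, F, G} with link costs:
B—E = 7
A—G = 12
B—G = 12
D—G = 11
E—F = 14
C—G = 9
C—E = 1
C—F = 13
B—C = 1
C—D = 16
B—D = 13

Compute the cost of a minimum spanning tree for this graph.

Grow the tree from F using Prim:
Step 1: cheapest edge leaving the tree is C—F (13); add C.
Step 2: cheapest edge leaving the tree is B—C (1); add B.
Step 3: cheapest edge leaving the tree is C—E (1); add E.
Step 4: cheapest edge leaving the tree is C—G (9); add G.
Step 5: cheapest edge leaving the tree is D—G (11); add D.
Step 6: cheapest edge leaving the tree is A—G (12); add A.
MST edges: C—F, B—C, C—E, C—G, D—G, A—G; total weight 13+1+1+9+11+12 = 47.

47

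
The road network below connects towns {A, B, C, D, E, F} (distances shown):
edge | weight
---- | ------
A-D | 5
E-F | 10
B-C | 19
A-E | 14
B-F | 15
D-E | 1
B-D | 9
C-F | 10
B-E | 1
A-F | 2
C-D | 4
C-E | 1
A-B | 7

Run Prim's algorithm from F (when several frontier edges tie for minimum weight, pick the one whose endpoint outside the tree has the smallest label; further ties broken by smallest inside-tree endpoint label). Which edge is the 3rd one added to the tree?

D-E

Prim's algorithm from F:
Step 1: cheapest edge leaving the tree is A-F (2); add A.
Step 2: cheapest edge leaving the tree is A-D (5); add D.
Step 3: cheapest edge leaving the tree is D-E (1); add E.
Step 4: cheapest edge leaving the tree is B-E (1); add B.
Step 5: cheapest edge leaving the tree is C-E (1); add C.
The 3rd edge added is D-E.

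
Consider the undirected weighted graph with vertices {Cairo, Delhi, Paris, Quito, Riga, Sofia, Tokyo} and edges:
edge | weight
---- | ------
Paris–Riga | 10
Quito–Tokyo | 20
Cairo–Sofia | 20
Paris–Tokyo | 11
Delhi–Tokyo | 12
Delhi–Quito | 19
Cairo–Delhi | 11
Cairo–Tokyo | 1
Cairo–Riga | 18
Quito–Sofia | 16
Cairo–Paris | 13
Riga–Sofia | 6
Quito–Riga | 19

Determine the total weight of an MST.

Grow the tree from Cairo using Prim:
Step 1: frontier [Cairo–Tokyo 1, Cairo–Delhi 11, Cairo–Paris 13, Cairo–Riga 18, Cairo–Sofia 20] → take Cairo–Tokyo (1); add Tokyo.
Step 2: frontier [Cairo–Delhi 11, Cairo–Paris 13, Cairo–Riga 18, Cairo–Sofia 20, Paris–Tokyo 11, Delhi–Tokyo 12, Quito–Tokyo 20] → take Cairo–Delhi (11); add Delhi.
Step 3: frontier [Cairo–Paris 13, Cairo–Riga 18, Cairo–Sofia 20, Delhi–Quito 19, Paris–Tokyo 11, Quito–Tokyo 20] → take Paris–Tokyo (11); add Paris.
Step 4: frontier [Cairo–Riga 18, Cairo–Sofia 20, Delhi–Quito 19, Paris–Riga 10, Quito–Tokyo 20] → take Paris–Riga (10); add Riga.
Step 5: frontier [Cairo–Sofia 20, Delhi–Quito 19, Riga–Sofia 6, Quito–Riga 19, Quito–Tokyo 20] → take Riga–Sofia (6); add Sofia.
Step 6: frontier [Delhi–Quito 19, Quito–Riga 19, Quito–Sofia 16, Quito–Tokyo 20] → take Quito–Sofia (16); add Quito.
MST edges: Cairo–Tokyo, Cairo–Delhi, Paris–Tokyo, Paris–Riga, Riga–Sofia, Quito–Sofia; total weight 1+11+11+10+6+16 = 55.

55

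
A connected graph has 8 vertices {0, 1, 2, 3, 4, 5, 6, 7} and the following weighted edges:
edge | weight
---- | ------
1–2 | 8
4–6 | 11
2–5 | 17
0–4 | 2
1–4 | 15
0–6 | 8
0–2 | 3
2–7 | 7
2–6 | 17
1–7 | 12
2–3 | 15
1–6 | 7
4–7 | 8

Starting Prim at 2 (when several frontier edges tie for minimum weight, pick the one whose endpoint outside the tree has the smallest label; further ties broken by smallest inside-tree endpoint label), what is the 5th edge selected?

1-6

Prim, starting at 2.
Step 1: cheapest edge leaving the tree is 0–2 (3); add 0.
Step 2: cheapest edge leaving the tree is 0–4 (2); add 4.
Step 3: cheapest edge leaving the tree is 2–7 (7); add 7.
Step 4: cheapest edge leaving the tree is 1–2 (8); add 1.
Step 5: cheapest edge leaving the tree is 1–6 (7); add 6.
Step 6: cheapest edge leaving the tree is 2–3 (15); add 3.
Step 7: cheapest edge leaving the tree is 2–5 (17); add 5.
The 5th edge added is 1–6.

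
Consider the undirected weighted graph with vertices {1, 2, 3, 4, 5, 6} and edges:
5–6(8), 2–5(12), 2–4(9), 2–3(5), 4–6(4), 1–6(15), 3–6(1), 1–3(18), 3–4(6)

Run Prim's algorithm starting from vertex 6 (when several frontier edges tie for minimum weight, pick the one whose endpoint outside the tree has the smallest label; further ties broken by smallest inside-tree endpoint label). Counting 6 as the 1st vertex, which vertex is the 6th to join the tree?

1

Prim, starting at 6.
Step 1: cheapest edge leaving the tree is 3–6 (1); add 3.
Step 2: cheapest edge leaving the tree is 4–6 (4); add 4.
Step 3: cheapest edge leaving the tree is 2–3 (5); add 2.
Step 4: cheapest edge leaving the tree is 5–6 (8); add 5.
Step 5: cheapest edge leaving the tree is 1–6 (15); add 1.
Vertex order: 6, 3, 4, 2, 5, 1. The 6th vertex is 1.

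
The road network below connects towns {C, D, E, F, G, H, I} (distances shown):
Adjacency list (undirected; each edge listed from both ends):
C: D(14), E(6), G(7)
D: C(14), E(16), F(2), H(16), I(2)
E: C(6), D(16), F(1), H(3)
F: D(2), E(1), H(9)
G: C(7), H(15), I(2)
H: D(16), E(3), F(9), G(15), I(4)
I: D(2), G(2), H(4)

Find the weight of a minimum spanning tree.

16

Grow the tree from C using Prim:
Step 1: cheapest edge leaving the tree is C—E (6); add E.
Step 2: cheapest edge leaving the tree is E—F (1); add F.
Step 3: cheapest edge leaving the tree is D—F (2); add D.
Step 4: cheapest edge leaving the tree is D—I (2); add I.
Step 5: cheapest edge leaving the tree is G—I (2); add G.
Step 6: cheapest edge leaving the tree is E—H (3); add H.
MST edges: C—E, E—F, D—F, D—I, G—I, E—H; total weight 6+1+2+2+2+3 = 16.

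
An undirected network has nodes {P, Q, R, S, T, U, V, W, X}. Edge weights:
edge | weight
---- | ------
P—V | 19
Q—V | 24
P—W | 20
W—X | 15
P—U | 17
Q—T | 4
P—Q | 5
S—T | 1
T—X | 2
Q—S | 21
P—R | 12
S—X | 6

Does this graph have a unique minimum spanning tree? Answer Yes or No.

Yes

Kruskal's algorithm — process edges by increasing weight (ties by edge label):
S—T (1): add — endpoints in different components.
T—X (2): add — endpoints in different components.
Q—T (4): add — endpoints in different components.
P—Q (5): add — endpoints in different components.
S—X (6): skip — X and S already connected.
P—R (12): add — endpoints in different components.
W—X (15): add — endpoints in different components.
P—U (17): add — endpoints in different components.
P—V (19): add — endpoints in different components.
Every non-tree edge has weight strictly greater than the heaviest edge on the tree path between its endpoints, so the MST is unique.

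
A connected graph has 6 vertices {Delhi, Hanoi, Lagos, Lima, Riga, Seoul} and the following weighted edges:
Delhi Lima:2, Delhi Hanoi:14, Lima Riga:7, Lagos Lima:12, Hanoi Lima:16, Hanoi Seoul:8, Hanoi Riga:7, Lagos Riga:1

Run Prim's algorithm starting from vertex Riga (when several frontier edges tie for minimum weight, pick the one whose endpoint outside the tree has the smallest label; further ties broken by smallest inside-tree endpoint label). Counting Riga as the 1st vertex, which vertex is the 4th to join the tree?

Prim, starting at Riga.
Step 1: frontier [Lagos Riga 1, Hanoi Riga 7, Lima Riga 7] → take Lagos Riga (1); add Lagos.
Step 2: frontier [Lagos Lima 12, Hanoi Riga 7, Lima Riga 7] → take Hanoi Riga (7); add Hanoi.
Step 3: frontier [Hanoi Seoul 8, Delhi Hanoi 14, Hanoi Lima 16, Lagos Lima 12, Lima Riga 7] → take Lima Riga (7); add Lima.
Step 4: frontier [Hanoi Seoul 8, Delhi Hanoi 14, Delhi Lima 2] → take Delhi Lima (2); add Delhi.
Step 5: frontier [Hanoi Seoul 8] → take Hanoi Seoul (8); add Seoul.
Vertex order: Riga, Lagos, Hanoi, Lima, Delhi, Seoul. The 4th vertex is Lima.

Lima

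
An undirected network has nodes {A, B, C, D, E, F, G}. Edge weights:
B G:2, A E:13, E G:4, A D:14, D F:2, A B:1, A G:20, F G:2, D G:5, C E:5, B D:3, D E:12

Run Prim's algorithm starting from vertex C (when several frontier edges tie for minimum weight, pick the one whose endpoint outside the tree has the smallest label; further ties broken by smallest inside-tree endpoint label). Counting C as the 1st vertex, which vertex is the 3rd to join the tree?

G

Prim, starting at C.
Step 1: frontier [C E 5] → take C E (5); add E.
Step 2: frontier [E G 4, D E 12, A E 13] → take E G (4); add G.
Step 3: frontier [D E 12, A E 13, B G 2, F G 2, D G 5, A G 20] → take B G (2); add B.
Step 4: frontier [A B 1, B D 3, D E 12, A E 13, F G 2, D G 5, A G 20] → take A B (1); add A.
Step 5: frontier [A D 14, B D 3, D E 12, F G 2, D G 5] → take F G (2); add F.
Step 6: frontier [A D 14, B D 3, D E 12, D F 2, D G 5] → take D F (2); add D.
Vertex order: C, E, G, B, A, F, D. The 3rd vertex is G.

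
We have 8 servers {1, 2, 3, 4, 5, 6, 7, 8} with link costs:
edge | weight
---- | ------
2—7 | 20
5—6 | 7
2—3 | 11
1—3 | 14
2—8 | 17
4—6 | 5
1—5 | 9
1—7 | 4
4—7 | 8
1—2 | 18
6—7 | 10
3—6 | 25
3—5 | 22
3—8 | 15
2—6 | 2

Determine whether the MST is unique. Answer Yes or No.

Yes

Kruskal: consider edges lightest-first.
2—6 (2): add — endpoints in different components.
1—7 (4): add — endpoints in different components.
4—6 (5): add — endpoints in different components.
5—6 (7): add — endpoints in different components.
4—7 (8): add — endpoints in different components.
1—5 (9): skip — 1 and 5 already connected.
6—7 (10): skip — 6 and 7 already connected.
2—3 (11): add — endpoints in different components.
1—3 (14): skip — 1 and 3 already connected.
3—8 (15): add — endpoints in different components.
Every non-tree edge has weight strictly greater than the heaviest edge on the tree path between its endpoints, so the MST is unique.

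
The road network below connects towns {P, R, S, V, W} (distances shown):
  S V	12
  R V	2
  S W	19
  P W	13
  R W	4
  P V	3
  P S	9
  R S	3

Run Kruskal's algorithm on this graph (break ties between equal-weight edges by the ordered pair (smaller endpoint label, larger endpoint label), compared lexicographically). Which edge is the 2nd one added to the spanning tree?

P-V

Kruskal: consider edges lightest-first.
R V (2): add — endpoints in different components.
P V (3): add — endpoints in different components.
R S (3): add — endpoints in different components.
R W (4): add — endpoints in different components.
The 2nd edge added is P V.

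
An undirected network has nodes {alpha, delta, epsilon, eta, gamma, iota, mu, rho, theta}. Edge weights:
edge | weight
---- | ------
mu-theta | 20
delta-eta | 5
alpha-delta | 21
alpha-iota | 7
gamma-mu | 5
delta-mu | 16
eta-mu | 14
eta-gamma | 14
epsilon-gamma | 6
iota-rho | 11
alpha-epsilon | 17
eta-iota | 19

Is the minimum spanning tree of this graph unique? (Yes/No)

No

Kruskal: consider edges lightest-first.
delta-eta (5): add — endpoints in different components.
gamma-mu (5): add — endpoints in different components.
epsilon-gamma (6): add — endpoints in different components.
alpha-iota (7): add — endpoints in different components.
iota-rho (11): add — endpoints in different components.
eta-gamma (14): add — endpoints in different components.
eta-mu (14): skip — mu and eta already connected.
delta-mu (16): skip — mu and delta already connected.
alpha-epsilon (17): add — endpoints in different components.
eta-iota (19): skip — eta and iota already connected.
mu-theta (20): add — endpoints in different components.
Non-tree edge eta-mu has weight 14, equal to the heaviest edge on its tree cycle — swapping gives another MST of the same weight. Not unique.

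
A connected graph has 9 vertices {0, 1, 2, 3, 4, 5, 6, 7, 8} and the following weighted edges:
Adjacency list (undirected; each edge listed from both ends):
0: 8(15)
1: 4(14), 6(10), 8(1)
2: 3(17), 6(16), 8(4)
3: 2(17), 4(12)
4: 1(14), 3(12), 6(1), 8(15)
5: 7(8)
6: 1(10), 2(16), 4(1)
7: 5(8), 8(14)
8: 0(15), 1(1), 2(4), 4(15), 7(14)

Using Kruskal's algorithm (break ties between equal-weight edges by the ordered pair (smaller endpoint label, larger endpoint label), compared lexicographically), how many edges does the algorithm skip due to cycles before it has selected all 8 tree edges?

1

Kruskal's algorithm — process edges by increasing weight (ties by edge label):
1-8 (1): add — endpoints in different components.
4-6 (1): add — endpoints in different components.
2-8 (4): add — endpoints in different components.
5-7 (8): add — endpoints in different components.
1-6 (10): add — endpoints in different components.
3-4 (12): add — endpoints in different components.
1-4 (14): skip — 1 and 4 already connected.
7-8 (14): add — endpoints in different components.
0-8 (15): add — endpoints in different components.
Edges rejected before the tree was complete: 1.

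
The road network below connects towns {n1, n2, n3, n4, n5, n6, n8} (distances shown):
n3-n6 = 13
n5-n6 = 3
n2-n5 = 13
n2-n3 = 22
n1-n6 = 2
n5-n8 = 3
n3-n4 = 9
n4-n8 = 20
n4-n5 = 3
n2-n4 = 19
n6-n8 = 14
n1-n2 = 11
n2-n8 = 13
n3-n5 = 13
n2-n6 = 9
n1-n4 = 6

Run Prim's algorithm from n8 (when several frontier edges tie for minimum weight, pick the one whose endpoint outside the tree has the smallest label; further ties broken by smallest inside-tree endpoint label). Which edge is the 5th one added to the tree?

n2-n6

Grow the tree from n8 using Prim:
Step 1: cheapest edge leaving the tree is n5-n8 (3); add n5.
Step 2: cheapest edge leaving the tree is n4-n5 (3); add n4.
Step 3: cheapest edge leaving the tree is n5-n6 (3); add n6.
Step 4: cheapest edge leaving the tree is n1-n6 (2); add n1.
Step 5: cheapest edge leaving the tree is n2-n6 (9); add n2.
Step 6: cheapest edge leaving the tree is n3-n4 (9); add n3.
The 5th edge added is n2-n6.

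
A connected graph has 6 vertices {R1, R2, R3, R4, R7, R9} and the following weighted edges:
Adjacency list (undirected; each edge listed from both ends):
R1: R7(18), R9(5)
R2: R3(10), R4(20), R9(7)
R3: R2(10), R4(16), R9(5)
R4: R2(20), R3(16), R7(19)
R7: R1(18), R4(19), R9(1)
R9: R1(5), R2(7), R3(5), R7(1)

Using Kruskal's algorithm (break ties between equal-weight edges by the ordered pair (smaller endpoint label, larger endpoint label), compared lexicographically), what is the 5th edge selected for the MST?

Sort edges by weight, then run Kruskal:
R7—R9 (1): add. Components now {R1} {R3} {R7,R9} {R2} {R4}
R1—R9 (5): add. Components now {R1,R7,R9} {R3} {R2} {R4}
R3—R9 (5): add. Components now {R1,R3,R7,R9} {R2} {R4}
R2—R9 (7): add. Components now {R1,R2,R3,R7,R9} {R4}
R2—R3 (10): skip — R3 and R2 already connected.
R3—R4 (16): add. Components now {R1,R2,R3,R4,R7,R9}
The 5th edge added is R3—R4.

R3-R4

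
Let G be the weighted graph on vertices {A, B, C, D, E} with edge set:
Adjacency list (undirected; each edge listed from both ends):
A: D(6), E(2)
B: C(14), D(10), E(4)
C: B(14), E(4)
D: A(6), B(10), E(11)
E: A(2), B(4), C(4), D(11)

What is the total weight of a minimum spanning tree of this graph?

Kruskal: consider edges lightest-first.
A–E (2): add. Components now {A,E} {B} {C} {D}
B–E (4): add. Components now {A,B,E} {C} {D}
C–E (4): add. Components now {A,B,C,E} {D}
A–D (6): add. Components now {A,B,C,D,E}
MST edges: A–E, B–E, C–E, A–D; total weight 2+4+4+6 = 16.

16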